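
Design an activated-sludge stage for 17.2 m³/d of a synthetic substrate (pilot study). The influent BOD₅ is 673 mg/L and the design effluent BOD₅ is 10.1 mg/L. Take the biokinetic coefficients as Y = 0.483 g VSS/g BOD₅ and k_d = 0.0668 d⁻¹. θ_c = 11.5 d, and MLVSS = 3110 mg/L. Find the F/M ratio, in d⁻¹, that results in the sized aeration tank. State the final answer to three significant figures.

Rearranging the biomass balance for a CMAS with decay, V = Y·Q·ΔS·θ_c / [X·(1+k_d θ_c)] = 0.483 × 17.2 × (673 − 10.1) × 11.5 / [3110 × (1 + 0.0668 × 11.5)] = 6.33×10^4 / 5499 = 11.52 m³.
F/M = applied load / biomass = Q·S₀/(V·X) = 17.2 × 673 / (11.52 × 3110) = 0.3232 d⁻¹.

F/M ≈ 0.323 d⁻¹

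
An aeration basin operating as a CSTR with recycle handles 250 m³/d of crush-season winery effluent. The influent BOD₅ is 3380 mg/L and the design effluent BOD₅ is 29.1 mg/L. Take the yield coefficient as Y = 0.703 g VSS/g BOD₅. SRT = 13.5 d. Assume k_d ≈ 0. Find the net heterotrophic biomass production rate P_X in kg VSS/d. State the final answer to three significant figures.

P_X ≈ 589 kg VSS/d

No decay correction is needed, so Y_obs = Y = 0.703.
ΔS = 3380 − 29.1 = 3351 mg/L, so the substrate removal rate is 250 × 3351/1000 = 837.7 kg BOD₅/d.
Biomass produced: P_X = Y_obs·Q·ΔS = 0.7030 × 837.7 ≈ 588.9 kg VSS/d.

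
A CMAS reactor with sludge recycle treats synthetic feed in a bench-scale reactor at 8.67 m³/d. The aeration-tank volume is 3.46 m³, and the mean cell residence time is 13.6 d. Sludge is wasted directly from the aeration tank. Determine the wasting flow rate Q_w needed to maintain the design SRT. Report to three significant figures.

Q_w ≈ 0.254 m³/d

For wasting at MLVSS concentration, Q_w = V/θ_c = 3.460/13.6 = 0.2544 m³/d.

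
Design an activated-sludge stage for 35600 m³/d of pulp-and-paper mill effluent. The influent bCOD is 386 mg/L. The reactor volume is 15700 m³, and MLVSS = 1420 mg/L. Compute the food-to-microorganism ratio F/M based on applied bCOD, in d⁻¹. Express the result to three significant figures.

F/M ≈ 0.616 d⁻¹

F/M = Q·S₀ / (V·X) = 35600 × 386 / (15700 × 1420) = 0.6164 g bCOD·(g VSS·d)⁻¹.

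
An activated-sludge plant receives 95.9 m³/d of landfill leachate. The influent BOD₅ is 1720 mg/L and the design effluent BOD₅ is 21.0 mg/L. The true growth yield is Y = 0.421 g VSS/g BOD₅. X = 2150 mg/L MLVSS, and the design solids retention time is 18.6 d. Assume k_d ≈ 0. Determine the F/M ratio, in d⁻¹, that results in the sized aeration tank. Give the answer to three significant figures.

F/M ≈ 0.129 d⁻¹

Biomass mass balance (decay neglected): V·X = Y·Q·(S₀ − S)·θ_c, so V = 0.421 × 95.9 × (1720 − 21.0) × 18.6 / 2150 = 593.4 m³.
Food-to-microorganism ratio F/M = Q S₀ / (V X) = 95.9 × 1720 / (593.4 × 2150) = 0.1293 d⁻¹.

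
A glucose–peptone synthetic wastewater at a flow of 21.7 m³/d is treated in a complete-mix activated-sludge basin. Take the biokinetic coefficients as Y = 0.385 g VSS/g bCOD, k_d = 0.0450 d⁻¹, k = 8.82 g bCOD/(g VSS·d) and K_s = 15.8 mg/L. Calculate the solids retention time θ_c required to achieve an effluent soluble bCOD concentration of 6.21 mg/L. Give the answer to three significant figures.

Specific growth rate at S = 6.21 mg/L: μ = YkS/(K_s+S) = 0.385·8.82·6.21/(15.8+6.21) = 0.9581 d⁻¹.
θ_c = 1/(μ − k_d) = 1/(0.9581 − 0.0450) = 1/0.9131 = 1.095 d.

θ_c ≈ 1.10 d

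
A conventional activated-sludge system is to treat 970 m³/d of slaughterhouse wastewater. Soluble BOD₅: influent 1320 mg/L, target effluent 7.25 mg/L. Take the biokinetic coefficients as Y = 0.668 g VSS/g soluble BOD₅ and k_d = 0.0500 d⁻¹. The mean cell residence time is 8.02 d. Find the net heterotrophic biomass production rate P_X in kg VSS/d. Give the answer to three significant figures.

P_X ≈ 607 kg VSS/d

The observed yield is Y_obs = Y/(1 + k_d·θ_c) = 0.668 / (1 + 0.0500 × 8.02) = 0.668 / 1.401 = 0.4768 g VSS per g soluble BOD₅ removed.
Q·(S₀ − S) = 970 × (1320 − 7.25) × 10⁻³ = 1273 kg/d removed.
P_X = Y_obs · Q(S₀ − S) = 0.4768 × 1273 = 607.1 kg VSS/d.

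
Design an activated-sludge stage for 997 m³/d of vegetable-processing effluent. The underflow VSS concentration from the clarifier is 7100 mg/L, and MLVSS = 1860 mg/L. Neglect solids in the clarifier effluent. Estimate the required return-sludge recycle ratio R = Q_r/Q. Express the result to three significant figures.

R ≈ 0.355

Solids balance on the clarifier gives (1+R)X = R·X_r, so R = X/(X_r − X) = 1860 / (7100 − 1860) = 0.3550.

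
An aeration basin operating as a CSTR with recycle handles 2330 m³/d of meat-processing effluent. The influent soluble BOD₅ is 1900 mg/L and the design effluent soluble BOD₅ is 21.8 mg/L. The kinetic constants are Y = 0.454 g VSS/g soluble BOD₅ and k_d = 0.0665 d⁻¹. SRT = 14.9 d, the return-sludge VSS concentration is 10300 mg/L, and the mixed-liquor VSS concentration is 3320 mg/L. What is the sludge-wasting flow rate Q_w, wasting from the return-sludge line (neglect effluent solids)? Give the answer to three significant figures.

Rearranging the biomass balance for a CMAS with decay, V = Y·Q·ΔS·θ_c / [X·(1+k_d θ_c)] = 0.454 × 2330 × (1900 − 21.8) × 14.9 / [3320 × (1 + 0.0665 × 14.9)] = 2.96×10^7 / 6610 = 4479 m³.
Q_w = (V·X)/(θ_c X_r) = 4479 × 3320 / (14.9 × 10300) = 96.89 m³/d.

Q_w ≈ 96.9 m³/d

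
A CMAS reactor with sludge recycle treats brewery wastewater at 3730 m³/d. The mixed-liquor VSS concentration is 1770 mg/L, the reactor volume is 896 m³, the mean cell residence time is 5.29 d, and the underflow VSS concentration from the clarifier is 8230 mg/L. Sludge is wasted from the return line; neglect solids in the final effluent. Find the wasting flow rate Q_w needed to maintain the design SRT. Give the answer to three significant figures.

Q_w ≈ 36.4 m³/d

θ_c = V·X/(Q_w·X_r) when wasting from the recycle, so Q_w = V·X/(θ_c·X_r) = 896.0 × 1770 / (5.29 × 8230) = 36.43 m³/d.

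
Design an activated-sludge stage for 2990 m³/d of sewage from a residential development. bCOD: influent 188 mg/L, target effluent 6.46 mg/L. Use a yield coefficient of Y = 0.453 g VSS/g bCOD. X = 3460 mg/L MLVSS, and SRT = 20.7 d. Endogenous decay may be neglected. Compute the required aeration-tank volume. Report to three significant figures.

V ≈ 1470 m³

With k_d = 0 the design equation reduces to V = Y Q (S₀−S) θ_c / X = 0.453 × 2990 × (188 − 6.46) × 20.7 / 3460 = 1471 m³.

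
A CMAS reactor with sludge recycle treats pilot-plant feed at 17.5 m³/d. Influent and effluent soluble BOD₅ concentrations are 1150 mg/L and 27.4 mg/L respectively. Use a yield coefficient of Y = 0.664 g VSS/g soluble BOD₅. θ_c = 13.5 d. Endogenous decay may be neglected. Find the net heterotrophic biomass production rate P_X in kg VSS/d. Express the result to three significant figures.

P_X ≈ 13.0 kg VSS/d

No decay correction is needed, so Y_obs = Y = 0.664.
Q·(S₀ − S) = 17.5 × (1150 − 27.4) × 10⁻³ = 19.65 kg/d removed.
Biomass produced: P_X = Y_obs·Q·ΔS = 0.6640 × 19.65 ≈ 13.04 kg VSS/d.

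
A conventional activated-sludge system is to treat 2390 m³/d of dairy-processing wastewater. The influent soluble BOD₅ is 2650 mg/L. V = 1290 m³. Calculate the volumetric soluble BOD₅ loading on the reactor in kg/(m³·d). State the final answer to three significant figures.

Volumetric loading L_v = Q·S₀ / V = 2390 × 2650 g/m³ / 1290 m³ = 4910 g/(m³·d) = 4.910 kg soluble BOD₅/(m³·d).

L_v ≈ 4.91 kg soluble BOD₅/(m³·d)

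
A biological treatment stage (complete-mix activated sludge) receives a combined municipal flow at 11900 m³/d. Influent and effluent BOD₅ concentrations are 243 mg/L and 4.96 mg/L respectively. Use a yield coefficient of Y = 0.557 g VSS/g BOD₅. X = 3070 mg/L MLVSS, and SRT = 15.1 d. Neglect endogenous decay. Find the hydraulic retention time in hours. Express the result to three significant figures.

τ ≈ 15.7 h

Biomass mass balance (decay neglected): V·X = Y·Q·(S₀ − S)·θ_c, so V = 0.557 × 11900 × (243 − 4.96) × 15.1 / 3070 = 7761 m³.
Hydraulic retention time τ = V/Q = 7761 / 11900 = 0.6521 d = 15.65 h.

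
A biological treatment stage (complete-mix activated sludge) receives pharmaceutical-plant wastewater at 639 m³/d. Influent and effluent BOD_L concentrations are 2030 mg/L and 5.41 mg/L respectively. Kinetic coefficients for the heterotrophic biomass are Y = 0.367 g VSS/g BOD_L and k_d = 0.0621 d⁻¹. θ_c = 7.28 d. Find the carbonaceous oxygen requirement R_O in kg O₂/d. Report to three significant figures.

The observed yield is Y_obs = Y/(1 + k_d·θ_c) = 0.367 / (1 + 0.0621 × 7.28) = 0.367 / 1.452 = 0.2527 g VSS per g BOD_L removed.
ΔS = 2030 − 5.41 = 2025 mg/L, so the substrate removal rate is 639 × 2025/1000 = 1294 kg BOD_L/d.
Biomass synthesised: P_X = Y_obs × 1294 = 327.0 kg VSS/d.
R_O = Q·ΔS − 1.42 P_X = 1294 − 464.3 = 829.4 kg O₂/d.

R_O ≈ 829 kg O₂/d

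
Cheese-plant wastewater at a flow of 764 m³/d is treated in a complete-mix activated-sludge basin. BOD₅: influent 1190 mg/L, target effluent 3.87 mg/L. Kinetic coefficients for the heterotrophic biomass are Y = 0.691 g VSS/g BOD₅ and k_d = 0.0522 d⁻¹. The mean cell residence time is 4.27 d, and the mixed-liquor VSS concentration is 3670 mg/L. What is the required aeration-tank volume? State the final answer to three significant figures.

V ≈ 596 m³

Steady-state biomass mass balance: V·X·(1 + k_d·θ_c) = Y·Q·(S₀ − S)·θ_c, so V = 0.691 × 764 × (1190 − 3.87) × 4.27 / [3670 × (1 + 0.0522 × 4.27)] = 2.67×10^6 / 4488 = 595.8 m³.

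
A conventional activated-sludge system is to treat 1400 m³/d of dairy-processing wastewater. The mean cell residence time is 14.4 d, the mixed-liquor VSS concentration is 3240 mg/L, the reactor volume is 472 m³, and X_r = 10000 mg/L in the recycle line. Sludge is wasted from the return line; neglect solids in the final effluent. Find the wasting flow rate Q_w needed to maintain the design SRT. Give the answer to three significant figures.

θ_c = V·X/(Q_w·X_r) when wasting from the recycle, so Q_w = V·X/(θ_c·X_r) = 472.0 × 3240 / (14.4 × 10000) = 10.62 m³/d.

Q_w ≈ 10.6 m³/d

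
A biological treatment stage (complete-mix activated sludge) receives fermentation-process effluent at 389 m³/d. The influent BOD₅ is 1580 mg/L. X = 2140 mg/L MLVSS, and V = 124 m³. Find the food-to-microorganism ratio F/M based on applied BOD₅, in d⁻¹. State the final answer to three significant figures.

F/M ≈ 2.32 d⁻¹

Food-to-microorganism ratio F/M = Q S₀ / (V X) = 389 × 1580 / (124.0 × 2140) = 2.316 d⁻¹.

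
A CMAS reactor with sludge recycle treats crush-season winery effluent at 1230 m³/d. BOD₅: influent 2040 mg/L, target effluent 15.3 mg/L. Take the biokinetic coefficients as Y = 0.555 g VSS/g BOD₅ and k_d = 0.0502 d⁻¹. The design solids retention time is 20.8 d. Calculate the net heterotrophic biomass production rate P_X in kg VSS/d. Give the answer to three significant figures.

The observed yield is Y_obs = Y/(1 + k_d·θ_c) = 0.555 / (1 + 0.0502 × 20.8) = 0.555 / 2.044 = 0.2715 g VSS per g BOD₅ removed.
ΔS = 2040 − 15.3 = 2025 mg/L, so the substrate removal rate is 1230 × 2025/1000 = 2490 kg BOD₅/d.
P_X = Y_obs · Q(S₀ − S) = 0.2715 × 2490 = 676.2 kg VSS/d.

P_X ≈ 676 kg VSS/d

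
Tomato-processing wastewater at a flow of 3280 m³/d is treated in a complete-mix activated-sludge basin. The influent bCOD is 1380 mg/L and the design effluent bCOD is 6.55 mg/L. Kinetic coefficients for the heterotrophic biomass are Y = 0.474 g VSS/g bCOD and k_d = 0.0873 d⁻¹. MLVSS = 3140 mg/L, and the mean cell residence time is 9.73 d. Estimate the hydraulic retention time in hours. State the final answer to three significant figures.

Steady-state biomass mass balance: V·X·(1 + k_d·θ_c) = Y·Q·(S₀ − S)·θ_c, so V = 0.474 × 3280 × (1380 − 6.55) × 9.73 / [3140 × (1 + 0.0873 × 9.73)] = 2.08×10^7 / 5807 = 3578 m³.
Hydraulic retention time τ = V/Q = 3578 / 3280 = 1.091 d = 26.18 h.

τ ≈ 26.2 h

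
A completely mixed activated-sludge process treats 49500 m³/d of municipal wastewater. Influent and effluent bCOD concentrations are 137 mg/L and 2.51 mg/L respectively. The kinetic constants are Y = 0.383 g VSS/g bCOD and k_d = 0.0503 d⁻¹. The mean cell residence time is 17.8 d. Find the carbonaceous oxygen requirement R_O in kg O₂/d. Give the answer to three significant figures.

R_O ≈ 4750 kg O₂/d

Observed yield with endogenous decay: Y_obs = Y / (1 + k_d·θ_c) = 0.383 / (1 + 0.0503 × 17.8) = 0.383 / 1.895 = 0.2021 g VSS/g bCOD.
Substrate removed = Q·(S₀ − S) = 49500 m³/d × (137 − 2.51) g/m³ = 6.66×10^6 g/d = 6657 kg/d.
P_X = Y_obs·Q·(S₀ − S) = 0.2021 × 6657 = 1345 kg VSS/d.
Carbonaceous O₂ demand = substrate oxidised − cell-mass equivalent = 6657 − 1.42 × 1345 = 4747 kg O₂/d.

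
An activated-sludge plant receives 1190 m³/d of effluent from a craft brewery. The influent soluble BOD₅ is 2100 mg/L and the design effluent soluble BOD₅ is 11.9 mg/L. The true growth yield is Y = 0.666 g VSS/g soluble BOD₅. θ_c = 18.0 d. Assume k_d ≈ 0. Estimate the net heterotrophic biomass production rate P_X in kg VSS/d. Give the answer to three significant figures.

Since k_d ≈ 0, Y_obs = Y = 0.666 g VSS/g soluble BOD₅.
ΔS = 2100 − 11.9 = 2088 mg/L, so the substrate removal rate is 1190 × 2088/1000 = 2485 kg soluble BOD₅/d.
P_X = Y_obs · Q(S₀ − S) = 0.6660 × 2485 = 1655 kg VSS/d.

P_X ≈ 1650 kg VSS/d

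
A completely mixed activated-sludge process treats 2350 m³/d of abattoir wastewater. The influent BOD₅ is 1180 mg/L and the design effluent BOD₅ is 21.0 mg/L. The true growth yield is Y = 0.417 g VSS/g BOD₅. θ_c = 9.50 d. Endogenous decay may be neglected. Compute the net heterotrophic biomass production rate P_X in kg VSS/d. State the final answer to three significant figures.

P_X ≈ 1140 kg VSS/d

No decay correction is needed, so Y_obs = Y = 0.417.
Substrate removed = Q·(S₀ − S) = 2350 m³/d × (1180 − 21.0) g/m³ = 2.72×10^6 g/d = 2724 kg/d.
Net biomass production P_X = Y_obs × Q·(S₀ − S) = 0.4170 × 2724 = 1136 kg VSS/d.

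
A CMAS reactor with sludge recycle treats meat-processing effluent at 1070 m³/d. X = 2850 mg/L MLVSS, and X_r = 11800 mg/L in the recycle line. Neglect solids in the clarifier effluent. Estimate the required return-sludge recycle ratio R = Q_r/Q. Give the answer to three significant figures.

Solids balance on the clarifier gives (1+R)X = R·X_r, so R = X/(X_r − X) = 2850 / (11800 − 2850) = 0.3184.

R ≈ 0.318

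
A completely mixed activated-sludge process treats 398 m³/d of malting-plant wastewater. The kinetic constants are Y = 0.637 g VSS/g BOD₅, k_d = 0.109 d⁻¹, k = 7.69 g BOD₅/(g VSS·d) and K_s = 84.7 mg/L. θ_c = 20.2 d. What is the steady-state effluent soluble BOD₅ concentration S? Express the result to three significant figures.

Effluent substrate depends only on kinetics and SRT: S = K_s(1 + k_d θ_c) / [θ_c(Yk − k_d) − 1] = 84.7 × (1 + 0.109 × 20.2) / [20.2 × (0.637 × 7.69 − 0.109) − 1] = 271.2 / 95.75 = 2.832 mg/L.

S ≈ 2.83 mg/L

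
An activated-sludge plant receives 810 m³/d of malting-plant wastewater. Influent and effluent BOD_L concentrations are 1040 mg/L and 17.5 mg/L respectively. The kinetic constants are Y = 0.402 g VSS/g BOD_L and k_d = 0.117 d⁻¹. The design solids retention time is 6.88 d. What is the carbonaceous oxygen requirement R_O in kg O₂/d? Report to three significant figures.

R_O ≈ 566 kg O₂/d

Correct the yield for decay: Y_obs = Y/(1 + k_d θ_c) = 0.402 / (1 + 0.117 × 6.88) = 0.402 / 1.805 = 0.2227.
Q·(S₀ − S) = 810 × (1040 − 17.5) × 10⁻³ = 828.2 kg/d removed.
Biomass synthesised: P_X = Y_obs × 828.2 = 184.5 kg VSS/d.
R_O = Q·ΔS − 1.42 P_X = 828.2 − 261.9 = 566.3 kg O₂/d.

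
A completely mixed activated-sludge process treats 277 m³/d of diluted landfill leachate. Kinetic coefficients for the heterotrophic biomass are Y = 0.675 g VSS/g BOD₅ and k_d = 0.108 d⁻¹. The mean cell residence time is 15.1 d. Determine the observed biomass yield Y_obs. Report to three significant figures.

Y_obs = Y / (1 + k_d θ_c) = 0.675 / (1 + 0.108 × 15.1) = 0.675 / 2.631 = 0.2566.

Y_obs ≈ 0.257 g VSS/g BOD₅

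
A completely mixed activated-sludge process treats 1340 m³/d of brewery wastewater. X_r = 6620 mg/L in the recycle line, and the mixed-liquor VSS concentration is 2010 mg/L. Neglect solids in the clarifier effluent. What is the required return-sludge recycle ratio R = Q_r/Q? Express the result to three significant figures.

R ≈ 0.436

Solids balance on the clarifier gives (1+R)X = R·X_r, so R = X/(X_r − X) = 2010 / (6620 − 2010) = 0.4360.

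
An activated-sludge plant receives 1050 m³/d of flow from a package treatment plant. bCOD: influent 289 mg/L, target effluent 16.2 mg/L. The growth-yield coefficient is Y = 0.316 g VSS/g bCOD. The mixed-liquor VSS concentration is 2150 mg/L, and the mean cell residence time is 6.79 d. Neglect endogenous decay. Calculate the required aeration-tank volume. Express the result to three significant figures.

Biomass mass balance (decay neglected): V·X = Y·Q·(S₀ − S)·θ_c, so V = 0.316 × 1050 × (289 − 16.2) × 6.79 / 2150 = 285.9 m³.

V ≈ 286 m³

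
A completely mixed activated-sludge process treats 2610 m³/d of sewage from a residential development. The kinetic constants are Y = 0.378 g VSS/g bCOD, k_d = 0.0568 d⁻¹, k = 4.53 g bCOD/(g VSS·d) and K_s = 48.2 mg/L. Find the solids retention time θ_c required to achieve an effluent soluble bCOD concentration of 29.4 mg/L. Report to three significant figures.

At the target effluent, Y k S/(K_s+S) = 0.378×4.53×29.4/77.60 = 0.6487 d⁻¹.
θ_c = 1/(μ − k_d) = 1/(0.6487 − 0.0568) = 1/0.5919 = 1.689 d.

θ_c ≈ 1.69 d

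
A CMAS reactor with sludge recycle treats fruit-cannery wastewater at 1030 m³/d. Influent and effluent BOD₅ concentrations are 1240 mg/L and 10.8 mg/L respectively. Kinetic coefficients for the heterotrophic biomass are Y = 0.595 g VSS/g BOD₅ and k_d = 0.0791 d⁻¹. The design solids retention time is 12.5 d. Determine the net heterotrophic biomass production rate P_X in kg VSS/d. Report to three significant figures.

P_X ≈ 379 kg VSS/d

The observed yield is Y_obs = Y/(1 + k_d·θ_c) = 0.595 / (1 + 0.0791 × 12.5) = 0.595 / 1.989 = 0.2992 g VSS per g BOD₅ removed.
Q·(S₀ − S) = 1030 × (1240 − 10.8) × 10⁻³ = 1266 kg/d removed.
Net biomass production P_X = Y_obs × Q·(S₀ − S) = 0.2992 × 1266 = 378.8 kg VSS/d.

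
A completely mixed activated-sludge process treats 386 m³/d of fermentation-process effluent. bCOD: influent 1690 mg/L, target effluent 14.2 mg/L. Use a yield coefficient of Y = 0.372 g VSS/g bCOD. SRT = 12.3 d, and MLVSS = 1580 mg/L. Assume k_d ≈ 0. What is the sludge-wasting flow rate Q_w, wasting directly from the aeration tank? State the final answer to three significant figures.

With k_d = 0 the design equation reduces to V = Y Q (S₀−S) θ_c / X = 0.372 × 386 × (1690 − 14.2) × 12.3 / 1580 = 1873 m³.
Wasting from the aeration tank: Q_w = V / θ_c = 1873 / 12.3 = 152.3 m³/d.

Q_w ≈ 152 m³/d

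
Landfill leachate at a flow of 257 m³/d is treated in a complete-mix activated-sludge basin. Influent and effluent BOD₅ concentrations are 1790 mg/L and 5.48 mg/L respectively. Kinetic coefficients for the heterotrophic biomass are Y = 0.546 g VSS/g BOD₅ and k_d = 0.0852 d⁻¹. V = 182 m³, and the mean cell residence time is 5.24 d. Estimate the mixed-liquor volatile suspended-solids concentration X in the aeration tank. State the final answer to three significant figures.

X ≈ 4980 mg/L

X = Y·Q·ΔS·θ_c / [V·(1 + k_d θ_c)] = 0.546 × 257 × (1790 − 5.48) × 5.24 / [182 × (1 + 0.0852 × 5.24)] = 4984 mg/L.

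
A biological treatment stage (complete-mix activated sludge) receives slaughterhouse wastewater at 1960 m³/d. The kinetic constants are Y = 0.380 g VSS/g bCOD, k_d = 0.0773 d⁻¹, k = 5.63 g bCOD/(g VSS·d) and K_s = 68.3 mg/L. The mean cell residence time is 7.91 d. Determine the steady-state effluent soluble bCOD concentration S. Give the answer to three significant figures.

From the Monod/SRT balance for a CMAS, S = K_s·(1+k_d θ_c)/[θ_c·(Y k − k_d) − 1] = 68.3 × (1 + 0.0773 × 7.91) / [7.91 × (0.380 × 5.63 − 0.0773) − 1] = 110.1 / 15.31 = 7.188 mg/L.

S ≈ 7.19 mg/L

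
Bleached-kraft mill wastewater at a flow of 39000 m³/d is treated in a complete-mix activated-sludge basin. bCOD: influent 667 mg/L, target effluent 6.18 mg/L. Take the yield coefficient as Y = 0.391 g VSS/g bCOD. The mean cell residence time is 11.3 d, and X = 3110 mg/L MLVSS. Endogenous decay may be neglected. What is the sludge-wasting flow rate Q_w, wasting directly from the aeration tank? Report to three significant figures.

Q_w ≈ 3240 m³/d

With k_d = 0 the design equation reduces to V = Y Q (S₀−S) θ_c / X = 0.391 × 39000 × (667 − 6.18) × 11.3 / 3110 = 36614 m³.
Wasting from the aeration tank: Q_w = V / θ_c = 36614 / 11.3 = 3240 m³/d.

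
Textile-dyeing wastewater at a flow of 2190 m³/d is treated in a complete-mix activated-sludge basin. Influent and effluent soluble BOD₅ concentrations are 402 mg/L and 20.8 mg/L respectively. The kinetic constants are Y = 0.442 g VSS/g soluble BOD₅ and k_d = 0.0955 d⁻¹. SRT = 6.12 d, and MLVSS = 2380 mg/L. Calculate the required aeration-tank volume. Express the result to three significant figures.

V ≈ 599 m³

From the SRT design equation V = Y Q (S₀−S) θ_c / [X (1 + k_d θ_c)] = 0.442 × 2190 × (402 − 20.8) × 6.12 / [2380 × (1 + 0.0955 × 6.12)] = 2.26×10^6 / 3771 = 598.8 m³.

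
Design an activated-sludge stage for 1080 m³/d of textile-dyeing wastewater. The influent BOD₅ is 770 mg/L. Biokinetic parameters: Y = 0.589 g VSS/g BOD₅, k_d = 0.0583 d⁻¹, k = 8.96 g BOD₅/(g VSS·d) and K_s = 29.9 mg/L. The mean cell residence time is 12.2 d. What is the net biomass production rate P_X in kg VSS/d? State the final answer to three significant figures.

For a completely mixed reactor with recycle the Lawrence–McCarty relation gives S = K_s·(1 + k_d·θ_c) / [θ_c·(Y·k − k_d) − 1] = 29.9 × (1 + 0.0583 × 12.2) / [12.2 × (0.589 × 8.96 − 0.0583) − 1] = 51.17 / 62.67 = 0.8164 mg/L.
The observed yield is Y_obs = Y/(1 + k_d·θ_c) = 0.589 / (1 + 0.0583 × 12.2) = 0.589 / 1.711 = 0.3442 g VSS per g BOD₅ removed.
Substrate removed = Q·(S₀ − S) = 1080 m³/d × (770 − 0.816) g/m³ = 8.31×10^5 g/d = 830.7 kg/d.
Biomass produced: P_X = Y_obs·Q·ΔS = 0.3442 × 830.7 ≈ 285.9 kg VSS/d.

P_X ≈ 286 kg VSS/d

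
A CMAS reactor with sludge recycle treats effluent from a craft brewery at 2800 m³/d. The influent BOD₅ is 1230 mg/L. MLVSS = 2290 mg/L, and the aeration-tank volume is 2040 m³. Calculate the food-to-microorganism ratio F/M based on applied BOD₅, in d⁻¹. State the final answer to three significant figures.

F/M ≈ 0.737 d⁻¹

F/M = applied load / biomass = Q·S₀/(V·X) = 2800 × 1230 / (2040 × 2290) = 0.7372 d⁻¹.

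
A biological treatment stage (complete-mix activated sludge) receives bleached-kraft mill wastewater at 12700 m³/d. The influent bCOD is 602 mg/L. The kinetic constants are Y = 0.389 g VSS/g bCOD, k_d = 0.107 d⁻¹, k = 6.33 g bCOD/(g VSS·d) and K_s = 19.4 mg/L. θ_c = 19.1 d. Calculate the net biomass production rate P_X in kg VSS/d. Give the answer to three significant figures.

P_X ≈ 975 kg VSS/d

Effluent substrate depends only on kinetics and SRT: S = K_s(1 + k_d θ_c) / [θ_c(Yk − k_d) − 1] = 19.4 × (1 + 0.107 × 19.1) / [19.1 × (0.389 × 6.33 − 0.107) − 1] = 59.05 / 43.99 = 1.342 mg/L.
Correct the yield for decay: Y_obs = Y/(1 + k_d θ_c) = 0.389 / (1 + 0.107 × 19.1) = 0.389 / 3.044 = 0.1278.
Q·(S₀ − S) = 12700 × (602 − 1.34) × 10⁻³ = 7628 kg/d removed.
Net biomass production P_X = Y_obs × Q·(S₀ − S) = 0.1278 × 7628 = 974.9 kg VSS/d.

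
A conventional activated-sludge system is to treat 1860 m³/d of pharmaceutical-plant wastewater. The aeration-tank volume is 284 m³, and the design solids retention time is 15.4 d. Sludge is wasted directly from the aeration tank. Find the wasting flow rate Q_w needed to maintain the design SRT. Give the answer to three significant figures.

Q_w ≈ 18.4 m³/d

Wasting from the aeration tank: Q_w = V / θ_c = 284.0 / 15.4 = 18.44 m³/d.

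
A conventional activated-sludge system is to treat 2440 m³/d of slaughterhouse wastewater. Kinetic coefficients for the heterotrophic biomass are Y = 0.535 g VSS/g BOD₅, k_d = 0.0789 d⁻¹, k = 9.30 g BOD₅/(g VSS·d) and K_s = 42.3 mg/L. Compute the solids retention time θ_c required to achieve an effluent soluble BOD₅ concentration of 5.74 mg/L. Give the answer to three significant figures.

θ_c ≈ 1.94 d

From 1/θ_c = Y·k·S/(K_s + S) − k_d: Y·k·S/(K_s+S) = 0.535 × 9.30 × 5.74 / (42.3 + 5.74) = 0.5945 d⁻¹.
1/θ_c = 0.5945 − 0.0789 = 0.5156 d⁻¹, so θ_c = 1.940 d.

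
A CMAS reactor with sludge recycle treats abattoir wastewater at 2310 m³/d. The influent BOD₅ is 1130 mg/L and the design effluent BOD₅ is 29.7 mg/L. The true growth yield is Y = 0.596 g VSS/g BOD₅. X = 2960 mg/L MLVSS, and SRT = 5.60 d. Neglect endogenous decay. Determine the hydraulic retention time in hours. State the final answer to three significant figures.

With k_d = 0 the design equation reduces to V = Y Q (S₀−S) θ_c / X = 0.596 × 2310 × (1130 − 29.7) × 5.60 / 2960 = 2866 m³.
HRT = V/Q = 2866 m³ / 2310 m³·d⁻¹ = 1.241 d × 24 = 29.78 h.

τ ≈ 29.8 h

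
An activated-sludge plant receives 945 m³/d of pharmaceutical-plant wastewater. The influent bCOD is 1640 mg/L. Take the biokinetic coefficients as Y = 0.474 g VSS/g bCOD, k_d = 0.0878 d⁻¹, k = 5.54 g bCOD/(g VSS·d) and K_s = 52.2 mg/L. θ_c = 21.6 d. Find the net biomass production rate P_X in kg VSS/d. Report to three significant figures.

From the Monod/SRT balance for a CMAS, S = K_s·(1+k_d θ_c)/[θ_c·(Y k − k_d) − 1] = 52.2 × (1 + 0.0878 × 21.6) / [21.6 × (0.474 × 5.54 − 0.0878) − 1] = 151.2 / 53.82 = 2.809 mg/L.
Y_obs = Y / (1 + k_d θ_c) = 0.474 / (1 + 0.0878 × 21.6) = 0.474 / 2.896 = 0.1636.
Q·(S₀ − S) = 945 × (1640 − 2.81) × 10⁻³ = 1547 kg/d removed.
Net biomass production P_X = Y_obs × Q·(S₀ − S) = 0.1636 × 1547 = 253.2 kg VSS/d.

P_X ≈ 253 kg VSS/d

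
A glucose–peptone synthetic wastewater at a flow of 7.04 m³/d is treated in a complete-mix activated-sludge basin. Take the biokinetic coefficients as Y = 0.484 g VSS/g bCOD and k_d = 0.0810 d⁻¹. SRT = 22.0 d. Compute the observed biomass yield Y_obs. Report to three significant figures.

Correct the yield for decay: Y_obs = Y/(1 + k_d θ_c) = 0.484 / (1 + 0.0810 × 22.0) = 0.484 / 2.782 = 0.1740.

Y_obs ≈ 0.174 g VSS/g bCOD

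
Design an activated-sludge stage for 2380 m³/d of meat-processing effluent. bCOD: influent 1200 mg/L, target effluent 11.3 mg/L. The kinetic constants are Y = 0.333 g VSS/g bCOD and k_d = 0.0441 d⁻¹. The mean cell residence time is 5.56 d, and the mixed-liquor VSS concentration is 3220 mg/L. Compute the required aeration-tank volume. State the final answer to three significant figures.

V ≈ 1310 m³

From the SRT design equation V = Y Q (S₀−S) θ_c / [X (1 + k_d θ_c)] = 0.333 × 2380 × (1200 − 11.3) × 5.56 / [3220 × (1 + 0.0441 × 5.56)] = 5.24×10^6 / 4010 = 1306 m³.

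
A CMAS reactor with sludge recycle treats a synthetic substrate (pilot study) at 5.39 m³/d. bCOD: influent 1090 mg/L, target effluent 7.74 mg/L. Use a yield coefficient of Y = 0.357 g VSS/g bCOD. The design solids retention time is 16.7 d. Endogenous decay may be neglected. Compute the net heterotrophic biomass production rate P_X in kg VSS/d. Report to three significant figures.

No decay correction is needed, so Y_obs = Y = 0.357.
ΔS = 1090 − 7.74 = 1082 mg/L, so the substrate removal rate is 5.39 × 1082/1000 = 5.833 kg bCOD/d.
Biomass produced: P_X = Y_obs·Q·ΔS = 0.3570 × 5.833 ≈ 2.083 kg VSS/d.

P_X ≈ 2.08 kg VSS/d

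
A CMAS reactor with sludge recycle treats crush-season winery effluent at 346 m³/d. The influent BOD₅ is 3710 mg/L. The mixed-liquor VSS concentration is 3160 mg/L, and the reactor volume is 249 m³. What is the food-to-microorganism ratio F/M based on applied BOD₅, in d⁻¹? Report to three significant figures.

F/M ≈ 1.63 d⁻¹

F/M = Q·S₀ / (V·X) = 346 × 3710 / (249.0 × 3160) = 1.631 g BOD₅·(g VSS·d)⁻¹.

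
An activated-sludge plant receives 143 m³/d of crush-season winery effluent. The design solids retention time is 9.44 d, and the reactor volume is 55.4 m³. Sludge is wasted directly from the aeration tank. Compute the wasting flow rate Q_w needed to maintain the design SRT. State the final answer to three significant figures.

Q_w ≈ 5.87 m³/d

Wasting from the aeration tank: Q_w = V / θ_c = 55.40 / 9.44 = 5.869 m³/d.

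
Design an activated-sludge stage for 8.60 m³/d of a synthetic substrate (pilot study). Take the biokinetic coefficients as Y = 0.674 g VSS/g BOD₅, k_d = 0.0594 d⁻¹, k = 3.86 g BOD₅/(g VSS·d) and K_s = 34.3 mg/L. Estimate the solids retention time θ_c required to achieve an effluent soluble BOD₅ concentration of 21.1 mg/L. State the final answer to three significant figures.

From 1/θ_c = Y·k·S/(K_s + S) − k_d: Y·k·S/(K_s+S) = 0.674 × 3.86 × 21.1 / (34.3 + 21.1) = 0.9909 d⁻¹.
1/θ_c = 0.9909 − 0.0594 = 0.9315 d⁻¹, so θ_c = 1.074 d.

θ_c ≈ 1.07 d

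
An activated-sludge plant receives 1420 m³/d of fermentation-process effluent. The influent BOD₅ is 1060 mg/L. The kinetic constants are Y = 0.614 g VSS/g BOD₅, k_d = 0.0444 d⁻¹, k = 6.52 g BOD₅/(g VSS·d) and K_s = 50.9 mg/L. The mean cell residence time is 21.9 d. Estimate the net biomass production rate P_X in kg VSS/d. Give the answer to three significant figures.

P_X ≈ 468 kg VSS/d

For a completely mixed reactor with recycle the Lawrence–McCarty relation gives S = K_s·(1 + k_d·θ_c) / [θ_c·(Y·k − k_d) − 1] = 50.9 × (1 + 0.0444 × 21.9) / [21.9 × (0.614 × 6.52 − 0.0444) − 1] = 100.4 / 85.70 = 1.171 mg/L.
Correct the yield for decay: Y_obs = Y/(1 + k_d θ_c) = 0.614 / (1 + 0.0444 × 21.9) = 0.614 / 1.972 = 0.3113.
ΔS = 1060 − 1.17 = 1059 mg/L, so the substrate removal rate is 1420 × 1059/1000 = 1504 kg BOD₅/d.
Net biomass production P_X = Y_obs × Q·(S₀ − S) = 0.3113 × 1504 = 468.1 kg VSS/d.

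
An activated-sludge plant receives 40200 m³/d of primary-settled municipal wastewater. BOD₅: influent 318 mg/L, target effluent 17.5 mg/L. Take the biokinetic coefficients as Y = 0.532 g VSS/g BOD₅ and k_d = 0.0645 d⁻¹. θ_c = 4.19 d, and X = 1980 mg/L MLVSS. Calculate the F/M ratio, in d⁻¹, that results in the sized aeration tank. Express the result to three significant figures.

F/M ≈ 0.603 d⁻¹

From the SRT design equation V = Y Q (S₀−S) θ_c / [X (1 + k_d θ_c)] = 0.532 × 40200 × (318 − 17.5) × 4.19 / [1980 × (1 + 0.0645 × 4.19)] = 2.69×10^7 / 2515 = 10706 m³.
F/M = Q·S₀ / (V·X) = 40200 × 318 / (10706 × 1980) = 0.6030 g BOD₅·(g VSS·d)⁻¹.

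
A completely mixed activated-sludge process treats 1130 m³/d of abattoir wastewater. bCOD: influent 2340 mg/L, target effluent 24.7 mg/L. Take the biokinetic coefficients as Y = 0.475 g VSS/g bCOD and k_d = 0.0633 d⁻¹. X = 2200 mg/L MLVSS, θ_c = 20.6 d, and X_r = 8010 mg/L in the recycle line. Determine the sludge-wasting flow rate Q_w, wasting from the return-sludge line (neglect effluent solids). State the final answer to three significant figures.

Q_w ≈ 67.3 m³/d

Steady-state biomass mass balance: V·X·(1 + k_d·θ_c) = Y·Q·(S₀ − S)·θ_c, so V = 0.475 × 1130 × (2340 − 24.7) × 20.6 / [2200 × (1 + 0.0633 × 20.6)] = 2.56×10^7 / 5069 = 5051 m³.
θ_c = V·X/(Q_w·X_r) when wasting from the recycle, so Q_w = V·X/(θ_c·X_r) = 5051 × 2200 / (20.6 × 8010) = 67.34 m³/d.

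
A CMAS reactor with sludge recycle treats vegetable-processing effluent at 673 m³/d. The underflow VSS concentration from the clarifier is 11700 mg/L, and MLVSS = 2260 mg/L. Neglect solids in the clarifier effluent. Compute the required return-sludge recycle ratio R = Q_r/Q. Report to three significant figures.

R = Q_r/Q = X/(X_r − X) = 2260 / (11700 − 2260) = 0.2394.

R ≈ 0.239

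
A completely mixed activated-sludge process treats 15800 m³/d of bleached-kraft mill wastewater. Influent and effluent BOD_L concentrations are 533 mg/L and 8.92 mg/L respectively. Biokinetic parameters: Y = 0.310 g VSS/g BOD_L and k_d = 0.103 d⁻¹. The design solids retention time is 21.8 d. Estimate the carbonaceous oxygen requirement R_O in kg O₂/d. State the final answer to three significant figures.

Observed yield with endogenous decay: Y_obs = Y / (1 + k_d·θ_c) = 0.310 / (1 + 0.103 × 21.8) = 0.310 / 3.245 = 0.09552 g VSS/g BOD_L.
Substrate removed = Q·(S₀ − S) = 15800 m³/d × (533 − 8.92) g/m³ = 8.28×10^6 g/d = 8280 kg/d.
Net sludge production P_X = 0.09552 × 8280 = 790.9 kg VSS/d.
R_O = Q·(S₀ − S) − 1.42·P_X = 8280 − 1.42 × 790.9 = 7157 kg O₂/d.

R_O ≈ 7160 kg O₂/d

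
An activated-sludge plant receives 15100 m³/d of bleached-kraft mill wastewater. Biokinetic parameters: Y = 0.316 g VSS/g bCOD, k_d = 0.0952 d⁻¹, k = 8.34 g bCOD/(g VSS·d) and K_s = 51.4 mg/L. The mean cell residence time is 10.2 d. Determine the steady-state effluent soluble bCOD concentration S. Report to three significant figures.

S ≈ 4.07 mg/L

Effluent substrate depends only on kinetics and SRT: S = K_s(1 + k_d θ_c) / [θ_c(Yk − k_d) − 1] = 51.4 × (1 + 0.0952 × 10.2) / [10.2 × (0.316 × 8.34 − 0.0952) − 1] = 101.3 / 24.91 = 4.067 mg/L.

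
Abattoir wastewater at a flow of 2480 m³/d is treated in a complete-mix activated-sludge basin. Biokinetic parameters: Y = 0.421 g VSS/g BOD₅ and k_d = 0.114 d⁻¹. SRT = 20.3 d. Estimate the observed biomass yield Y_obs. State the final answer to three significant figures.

Correct the yield for decay: Y_obs = Y/(1 + k_d θ_c) = 0.421 / (1 + 0.114 × 20.3) = 0.421 / 3.314 = 0.1270.

Y_obs ≈ 0.127 g VSS/g BOD₅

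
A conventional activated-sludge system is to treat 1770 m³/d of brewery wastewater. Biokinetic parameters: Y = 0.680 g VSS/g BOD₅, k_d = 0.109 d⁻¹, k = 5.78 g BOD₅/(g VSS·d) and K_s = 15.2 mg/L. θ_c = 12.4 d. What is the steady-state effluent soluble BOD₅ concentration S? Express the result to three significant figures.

S ≈ 0.771 mg/L

For a completely mixed reactor with recycle the Lawrence–McCarty relation gives S = K_s·(1 + k_d·θ_c) / [θ_c·(Y·k − k_d) − 1] = 15.2 × (1 + 0.109 × 12.4) / [12.4 × (0.680 × 5.78 − 0.109) − 1] = 35.74 / 46.39 = 0.7706 mg/L.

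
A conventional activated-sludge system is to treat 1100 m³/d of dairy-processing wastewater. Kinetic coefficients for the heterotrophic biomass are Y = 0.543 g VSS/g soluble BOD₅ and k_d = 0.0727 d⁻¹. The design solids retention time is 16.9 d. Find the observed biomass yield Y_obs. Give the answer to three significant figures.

The observed yield is Y_obs = Y/(1 + k_d·θ_c) = 0.543 / (1 + 0.0727 × 16.9) = 0.543 / 2.229 = 0.2436 g VSS per g soluble BOD₅ removed.

Y_obs ≈ 0.244 g VSS/g soluble BOD₅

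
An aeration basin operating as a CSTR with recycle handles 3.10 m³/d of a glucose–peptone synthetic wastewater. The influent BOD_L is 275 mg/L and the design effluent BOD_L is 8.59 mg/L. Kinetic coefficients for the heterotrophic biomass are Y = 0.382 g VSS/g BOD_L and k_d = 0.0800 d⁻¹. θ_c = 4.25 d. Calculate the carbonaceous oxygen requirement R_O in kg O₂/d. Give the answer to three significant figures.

R_O ≈ 0.492 kg O₂/d

Correct the yield for decay: Y_obs = Y/(1 + k_d θ_c) = 0.382 / (1 + 0.0800 × 4.25) = 0.382 / 1.340 = 0.2851.
Mass of BOD_L removed per day: Q(S₀ − S) = 3.10 × 266.4 g/m³ = 0.8259 kg/d.
Net sludge production P_X = 0.2851 × 0.8259 = 0.2354 kg VSS/d.
R_O = Q·ΔS − 1.42 P_X = 0.8259 − 0.3343 = 0.4916 kg O₂/d.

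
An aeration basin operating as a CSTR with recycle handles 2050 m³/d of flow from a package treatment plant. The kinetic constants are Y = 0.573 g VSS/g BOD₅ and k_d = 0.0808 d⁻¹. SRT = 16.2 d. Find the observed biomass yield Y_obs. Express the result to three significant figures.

Y_obs ≈ 0.248 g VSS/g BOD₅

Y_obs = Y / (1 + k_d θ_c) = 0.573 / (1 + 0.0808 × 16.2) = 0.573 / 2.309 = 0.2482.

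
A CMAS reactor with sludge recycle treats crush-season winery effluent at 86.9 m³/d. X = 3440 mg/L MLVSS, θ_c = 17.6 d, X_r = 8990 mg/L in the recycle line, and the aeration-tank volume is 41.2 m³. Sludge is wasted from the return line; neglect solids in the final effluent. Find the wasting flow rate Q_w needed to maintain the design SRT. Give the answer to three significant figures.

Q_w ≈ 0.896 m³/d

Wasting from the return line (neglecting effluent solids): Q_w = V·X / (θ_c·X_r) = 41.20 × 3440 / (17.6 × 8990) = 0.8957 m³/d.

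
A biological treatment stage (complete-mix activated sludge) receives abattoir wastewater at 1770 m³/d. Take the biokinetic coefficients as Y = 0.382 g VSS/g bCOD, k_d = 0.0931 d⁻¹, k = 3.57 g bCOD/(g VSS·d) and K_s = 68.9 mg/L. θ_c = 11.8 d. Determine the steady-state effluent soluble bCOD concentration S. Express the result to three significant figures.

For a completely mixed reactor with recycle the Lawrence–McCarty relation gives S = K_s·(1 + k_d·θ_c) / [θ_c·(Y·k − k_d) − 1] = 68.9 × (1 + 0.0931 × 11.8) / [11.8 × (0.382 × 3.57 − 0.0931) − 1] = 144.6 / 13.99 = 10.33 mg/L.

S ≈ 10.3 mg/L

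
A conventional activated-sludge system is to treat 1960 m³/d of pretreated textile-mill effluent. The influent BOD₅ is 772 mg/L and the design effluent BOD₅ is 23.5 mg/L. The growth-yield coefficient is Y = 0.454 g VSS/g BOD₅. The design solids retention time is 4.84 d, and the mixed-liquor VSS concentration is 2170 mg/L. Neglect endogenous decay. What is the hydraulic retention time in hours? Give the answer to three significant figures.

τ ≈ 18.2 h

Biomass mass balance (decay neglected): V·X = Y·Q·(S₀ − S)·θ_c, so V = 0.454 × 1960 × (772 − 23.5) × 4.84 / 2170 = 1486 m³.
Hydraulic retention time τ = V/Q = 1486 / 1960 = 0.7579 d = 18.19 h.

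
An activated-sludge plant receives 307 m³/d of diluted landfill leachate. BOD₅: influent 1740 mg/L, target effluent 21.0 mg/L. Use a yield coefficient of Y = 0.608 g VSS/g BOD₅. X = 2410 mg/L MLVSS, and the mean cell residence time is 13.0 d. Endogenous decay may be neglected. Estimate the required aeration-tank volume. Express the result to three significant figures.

Biomass mass balance (decay neglected): V·X = Y·Q·(S₀ − S)·θ_c, so V = 0.608 × 307 × (1740 − 21.0) × 13.0 / 2410 = 1731 m³.

V ≈ 1730 m³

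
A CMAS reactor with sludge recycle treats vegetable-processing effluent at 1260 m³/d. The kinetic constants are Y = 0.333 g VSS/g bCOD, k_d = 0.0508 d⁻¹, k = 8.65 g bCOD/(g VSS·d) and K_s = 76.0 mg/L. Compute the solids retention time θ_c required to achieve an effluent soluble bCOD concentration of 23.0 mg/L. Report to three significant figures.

Specific growth rate at S = 23.0 mg/L: μ = YkS/(K_s+S) = 0.333·8.65·23.0/(76.0+23.0) = 0.6692 d⁻¹.
θ_c = 1/(μ − k_d) = 1/(0.6692 − 0.0508) = 1/0.6184 = 1.617 d.

θ_c ≈ 1.62 d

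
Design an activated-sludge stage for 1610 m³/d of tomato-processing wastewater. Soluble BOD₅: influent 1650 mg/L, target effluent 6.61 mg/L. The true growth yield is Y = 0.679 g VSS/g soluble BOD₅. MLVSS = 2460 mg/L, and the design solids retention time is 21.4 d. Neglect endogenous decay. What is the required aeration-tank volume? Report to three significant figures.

V ≈ 15600 m³

With k_d = 0 the design equation reduces to V = Y Q (S₀−S) θ_c / X = 0.679 × 1610 × (1650 − 6.61) × 21.4 / 2460 = 15628 m³.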